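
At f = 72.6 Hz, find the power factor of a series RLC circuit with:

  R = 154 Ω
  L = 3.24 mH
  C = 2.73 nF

Step 1 — Angular frequency: ω = 2π·f = 2π·72.6 = 456.2 rad/s.
Step 2 — Component impedances:
  R: Z = R = 154 Ω
  L: Z = jωL = j·456.2·0.00324 = 0 + j1.478 Ω
  C: Z = 1/(jωC) = -j/(ω·C) = 0 - j8.03e+05 Ω
Step 3 — Series combination: Z_total = R + L + C = 154 - j8.03e+05 Ω = 8.03e+05∠-90.0° Ω.
Step 4 — Power factor: PF = cos(φ) = Re(Z)/|Z| = 154/8.03e+05 = 0.0001918.
Step 5 — Type: Im(Z) = -8.03e+05 ⇒ leading (phase φ = -90.0°).

PF = 0.0001918 (leading, φ = -90.0°)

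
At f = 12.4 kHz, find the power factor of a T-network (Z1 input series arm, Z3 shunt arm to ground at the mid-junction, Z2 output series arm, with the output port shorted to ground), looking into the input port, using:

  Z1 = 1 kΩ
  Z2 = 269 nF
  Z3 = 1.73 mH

Step 1 — Angular frequency: ω = 2π·f = 2π·1.24e+04 = 7.791e+04 rad/s.
Step 2 — Component impedances:
  Z1: Z = R = 1000 Ω
  Z2: Z = 1/(jωC) = -j/(ω·C) = 0 - j47.71 Ω
  Z3: Z = jωL = j·7.791e+04·0.00173 = 0 + j134.8 Ω
Step 3 — With the output port shorted to ground, the output series arm Z2 runs from the junction to ground; the shunt arm Z3 also runs from the junction to ground. They appear in parallel: Z3 || Z2 = 0 - j73.86 Ω.
Step 4 — Series with input arm Z1: Z_in = Z1 + (Z3 || Z2) = 1000 - j73.86 Ω = 1003∠-4.2° Ω.
Step 5 — Power factor: PF = cos(φ) = Re(Z)/|Z| = 1000/1002.7 = 0.9973.
Step 6 — Type: Im(Z) = -73.86 ⇒ leading (phase φ = -4.2°).

PF = 0.9973 (leading, φ = -4.2°)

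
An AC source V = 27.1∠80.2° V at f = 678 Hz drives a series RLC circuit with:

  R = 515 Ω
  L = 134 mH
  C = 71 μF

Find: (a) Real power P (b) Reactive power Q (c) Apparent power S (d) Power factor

Step 1 — Angular frequency: ω = 2π·f = 2π·678 = 4260 rad/s.
Step 2 — Component impedances:
  R: Z = R = 515 Ω
  L: Z = jωL = j·4260·0.134 = 0 + j570.8 Ω
  C: Z = 1/(jωC) = -j/(ω·C) = 0 - j3.306 Ω
Step 3 — Series combination: Z_total = R + L + C = 515 + j567.5 Ω = 766.4∠47.8° Ω.
Step 4 — Source phasor: V = 27.1∠80.2° V = 4.613 + j26.7 V.
Step 5 — Current: I = V / Z = 0.02985 + j0.01896 A = 0.03536∠32.4° A.
Step 6 — Complex power: S = V·I* = 0.644 + j0.7097 VA.
Step 7 — Real power: P = Re(S) = 0.644 W.
Step 8 — Reactive power: Q = Im(S) = 0.7097 VAR.
Step 9 — Apparent power: |S| = 0.9583 VA.
Step 10 — Power factor: PF = P/|S| = 0.672 (lagging).

(a) P = 0.644 W  (b) Q = 0.7097 VAR  (c) S = 0.9583 VA  (d) PF = 0.672 (lagging)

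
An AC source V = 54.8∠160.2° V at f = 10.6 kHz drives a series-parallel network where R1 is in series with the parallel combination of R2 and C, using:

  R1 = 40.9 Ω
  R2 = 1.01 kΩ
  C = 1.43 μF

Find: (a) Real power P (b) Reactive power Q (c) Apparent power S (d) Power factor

Step 1 — Angular frequency: ω = 2π·f = 2π·1.06e+04 = 6.66e+04 rad/s.
Step 2 — Component impedances:
  R1: Z = R = 40.9 Ω
  R2: Z = R = 1010 Ω
  C: Z = 1/(jωC) = -j/(ω·C) = 0 - j10.5 Ω
Step 3 — Parallel branch: R2 || C = 1/(1/R2 + 1/C) = 0.1091 - j10.5 Ω.
Step 4 — Series with R1: Z_total = R1 + (R2 || C) = 41.01 - j10.5 Ω = 42.33∠-14.4° Ω.
Step 5 — Source phasor: V = 54.8∠160.2° V = -51.56 + j18.56 V.
Step 6 — Current: I = V / Z = -1.289 + j0.1227 A = 1.295∠174.6° A.
Step 7 — Complex power: S = V·I* = 68.72 - j17.59 VA.
Step 8 — Real power: P = Re(S) = 68.72 W.
Step 9 — Reactive power: Q = Im(S) = -17.59 VAR.
Step 10 — Apparent power: |S| = 70.94 VA.
Step 11 — Power factor: PF = P/|S| = 0.9688 (leading).

(a) P = 68.72 W  (b) Q = -17.59 VAR  (c) S = 70.94 VA  (d) PF = 0.9688 (leading)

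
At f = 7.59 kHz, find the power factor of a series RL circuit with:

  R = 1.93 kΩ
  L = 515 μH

Step 1 — Angular frequency: ω = 2π·f = 2π·7590 = 4.769e+04 rad/s.
Step 2 — Component impedances:
  R: Z = R = 1930 Ω
  L: Z = jωL = j·4.769e+04·0.000515 = 0 + j24.56 Ω
Step 3 — Series combination: Z_total = R + L = 1930 + j24.56 Ω = 1930∠0.7° Ω.
Step 4 — Power factor: PF = cos(φ) = Re(Z)/|Z| = 1930/1930.2 = 0.9999.
Step 5 — Type: Im(Z) = 24.56 ⇒ lagging (phase φ = 0.7°).

PF = 0.9999 (lagging, φ = 0.7°)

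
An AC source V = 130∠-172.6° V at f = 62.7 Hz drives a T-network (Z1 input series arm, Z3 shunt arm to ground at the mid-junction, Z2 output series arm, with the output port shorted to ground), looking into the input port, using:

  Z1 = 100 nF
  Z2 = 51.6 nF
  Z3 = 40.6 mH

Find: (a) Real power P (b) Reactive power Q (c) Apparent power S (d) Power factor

Step 1 — Angular frequency: ω = 2π·f = 2π·62.7 = 394 rad/s.
Step 2 — Component impedances:
  Z1: Z = 1/(jωC) = -j/(ω·C) = 0 - j2.538e+04 Ω
  Z2: Z = 1/(jωC) = -j/(ω·C) = 0 - j4.919e+04 Ω
  Z3: Z = jωL = j·394·0.0406 = 0 + j15.99 Ω
Step 3 — With the output port shorted to ground, the output series arm Z2 runs from the junction to ground; the shunt arm Z3 also runs from the junction to ground. They appear in parallel: Z3 || Z2 = 0 + j16 Ω.
Step 4 — Series with input arm Z1: Z_in = Z1 + (Z3 || Z2) = 0 - j2.537e+04 Ω = 2.537e+04∠-90.0° Ω.
Step 5 — Source phasor: V = 130∠-172.6° V = -128.9 - j16.74 V.
Step 6 — Current: I = V / Z = 0.00066 - j0.005082 A = 0.005125∠-82.6° A.
Step 7 — Complex power: S = V·I* = 0 - j0.6662 VA.
Step 8 — Real power: P = Re(S) = 0 W.
Step 9 — Reactive power: Q = Im(S) = -0.6662 VAR.
Step 10 — Apparent power: |S| = 0.6662 VA.
Step 11 — Power factor: PF = P/|S| = 0 (leading).

(a) P = 0 W  (b) Q = -0.6662 VAR  (c) S = 0.6662 VA  (d) PF = 0 (leading)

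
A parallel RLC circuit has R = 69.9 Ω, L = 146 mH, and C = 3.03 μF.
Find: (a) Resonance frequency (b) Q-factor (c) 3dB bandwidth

Step 1 — Resonance: ω₀ = 1/√(LC) = 1/√(0.146·3.03e-06) = 1503 rad/s.
Step 2 — f₀ = ω₀/(2π) = 239.3 Hz.
Step 3 — Parallel Q: Q = R/(ω₀L) = 69.9/(1503·0.146) = 0.3184.
Step 4 — Bandwidth: Δω = ω₀/Q = 4722 rad/s; BW = Δω/(2π) = 751.5 Hz.

(a) f₀ = 239.3 Hz  (b) Q = 0.3184  (c) BW = 751.5 Hz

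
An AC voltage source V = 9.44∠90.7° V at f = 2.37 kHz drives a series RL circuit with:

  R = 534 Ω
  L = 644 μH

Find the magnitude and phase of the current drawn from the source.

Step 1 — Angular frequency: ω = 2π·f = 2π·2370 = 1.489e+04 rad/s.
Step 2 — Component impedances:
  R: Z = R = 534 Ω
  L: Z = jωL = j·1.489e+04·0.000644 = 0 + j9.59 Ω
Step 3 — Series combination: Z_total = R + L = 534 + j9.59 Ω = 534.1∠1.0° Ω.
Step 4 — Source phasor: V = 9.44∠90.7° V = -0.1153 + j9.439 V.
Step 5 — Ohm's law: I = V / Z_total = (-0.1153 + j9.439) / (534 + j9.59) = 0.0001014 + j0.01767 A.
Step 6 — Convert to polar: |I| = 0.01768 A, ∠I = 89.7°.

I = 0.01768∠89.7° A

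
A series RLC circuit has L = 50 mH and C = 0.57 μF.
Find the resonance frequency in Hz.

Step 1 — Resonance condition Im(Z)=0 gives ω₀ = 1/√(LC).
Step 2 — ω₀ = 1/√(0.05·5.7e-07) = 5923 rad/s.
Step 3 — f₀ = ω₀/(2π) = 942.8 Hz.

f₀ = 942.8 Hz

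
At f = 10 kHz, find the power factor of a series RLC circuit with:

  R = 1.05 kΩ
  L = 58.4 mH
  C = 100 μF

Step 1 — Angular frequency: ω = 2π·f = 2π·1e+04 = 6.283e+04 rad/s.
Step 2 — Component impedances:
  R: Z = R = 1050 Ω
  L: Z = jωL = j·6.283e+04·0.0584 = 0 + j3669 Ω
  C: Z = 1/(jωC) = -j/(ω·C) = 0 - j0.1592 Ω
Step 3 — Series combination: Z_total = R + L + C = 1050 + j3669 Ω = 3817∠74.0° Ω.
Step 4 — Power factor: PF = cos(φ) = Re(Z)/|Z| = 1050/3817 = 0.2751.
Step 5 — Type: Im(Z) = 3669 ⇒ lagging (phase φ = 74.0°).

PF = 0.2751 (lagging, φ = 74.0°)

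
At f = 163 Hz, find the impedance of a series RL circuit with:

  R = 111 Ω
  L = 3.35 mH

Step 1 — Angular frequency: ω = 2π·f = 2π·163 = 1024 rad/s.
Step 2 — Component impedances:
  R: Z = R = 111 Ω
  L: Z = jωL = j·1024·0.00335 = 0 + j3.431 Ω
Step 3 — Series combination: Z_total = R + L = 111 + j3.431 Ω = 111.1∠1.8° Ω.

Z = 111 + j3.431 Ω = 111.1∠1.8° Ω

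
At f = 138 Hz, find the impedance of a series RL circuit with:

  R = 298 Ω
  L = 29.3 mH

Step 1 — Angular frequency: ω = 2π·f = 2π·138 = 867.1 rad/s.
Step 2 — Component impedances:
  R: Z = R = 298 Ω
  L: Z = jωL = j·867.1·0.0293 = 0 + j25.41 Ω
Step 3 — Series combination: Z_total = R + L = 298 + j25.41 Ω = 299.1∠4.9° Ω.

Z = 298 + j25.41 Ω = 299.1∠4.9° Ω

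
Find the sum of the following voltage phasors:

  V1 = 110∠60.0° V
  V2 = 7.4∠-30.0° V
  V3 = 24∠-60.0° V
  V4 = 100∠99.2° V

Step 1 — Convert each phasor to rectangular form:
  V1 = 110·(cos(60.0°) + j·sin(60.0°)) = 55 + j95.26 V
  V2 = 7.4·(cos(-30.0°) + j·sin(-30.0°)) = 6.409 - j3.7 V
  V3 = 24·(cos(-60.0°) + j·sin(-60.0°)) = 12 - j20.78 V
  V4 = 100·(cos(99.2°) + j·sin(99.2°)) = -15.99 + j98.71 V
Step 2 — Sum components: V_total = 57.42 + j169.5 V.
Step 3 — Convert to polar: |V_total| = 179 V, ∠V_total = 71.3°.

V_total = 179∠71.3° V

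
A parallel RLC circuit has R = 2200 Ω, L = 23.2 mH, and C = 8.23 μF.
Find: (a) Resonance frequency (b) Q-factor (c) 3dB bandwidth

Step 1 — Resonance: ω₀ = 1/√(LC) = 1/√(0.0232·8.23e-06) = 2289 rad/s.
Step 2 — f₀ = ω₀/(2π) = 364.2 Hz.
Step 3 — Parallel Q: Q = R/(ω₀L) = 2200/(2289·0.0232) = 41.44.
Step 4 — Bandwidth: Δω = ω₀/Q = 55.23 rad/s; BW = Δω/(2π) = 8.79 Hz.

(a) f₀ = 364.2 Hz  (b) Q = 41.44  (c) BW = 8.79 Hz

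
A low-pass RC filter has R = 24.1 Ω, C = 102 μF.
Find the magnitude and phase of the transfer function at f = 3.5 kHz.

Step 1 — Angular frequency: ω = 2π·3500 = 2.199e+04 rad/s.
Step 2 — Transfer function: H(jω) = 1/(1 + jωRC).
Step 3 — Denominator: 1 + jωRC = 1 + j·2.199e+04·24.1·0.000102 = 1 + j54.06.
Step 4 — H = 0.0003421 - j0.01849.
Step 5 — Magnitude: |H| = 0.0185 (-34.7 dB); phase: φ = -88.9°.

|H| = 0.0185 (-34.7 dB), φ = -88.9°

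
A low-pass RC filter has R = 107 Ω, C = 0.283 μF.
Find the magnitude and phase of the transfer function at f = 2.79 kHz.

Step 1 — Angular frequency: ω = 2π·2790 = 1.753e+04 rad/s.
Step 2 — Transfer function: H(jω) = 1/(1 + jωRC).
Step 3 — Denominator: 1 + jωRC = 1 + j·1.753e+04·107·2.83e-07 = 1 + j0.5308.
Step 4 — H = 0.7802 - j0.4141.
Step 5 — Magnitude: |H| = 0.8833 (-1.1 dB); phase: φ = -28.0°.

|H| = 0.8833 (-1.1 dB), φ = -28.0°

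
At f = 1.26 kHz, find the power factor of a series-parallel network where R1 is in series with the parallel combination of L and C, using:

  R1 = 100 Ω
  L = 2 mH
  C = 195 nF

Step 1 — Angular frequency: ω = 2π·f = 2π·1260 = 7917 rad/s.
Step 2 — Component impedances:
  R1: Z = R = 100 Ω
  L: Z = jωL = j·7917·0.002 = 0 + j15.83 Ω
  C: Z = 1/(jωC) = -j/(ω·C) = 0 - j647.8 Ω
Step 3 — Parallel branch: L || C = 1/(1/L + 1/C) = 0 + j16.23 Ω.
Step 4 — Series with R1: Z_total = R1 + (L || C) = 100 + j16.23 Ω = 101.3∠9.2° Ω.
Step 5 — Power factor: PF = cos(φ) = Re(Z)/|Z| = 100/101.31 = 0.9871.
Step 6 — Type: Im(Z) = 16.23 ⇒ lagging (phase φ = 9.2°).

PF = 0.9871 (lagging, φ = 9.2°)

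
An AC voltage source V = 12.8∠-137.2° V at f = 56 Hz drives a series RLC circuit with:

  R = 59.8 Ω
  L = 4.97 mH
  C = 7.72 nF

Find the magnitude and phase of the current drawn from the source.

Step 1 — Angular frequency: ω = 2π·f = 2π·56 = 351.9 rad/s.
Step 2 — Component impedances:
  R: Z = R = 59.8 Ω
  L: Z = jωL = j·351.9·0.00497 = 0 + j1.749 Ω
  C: Z = 1/(jωC) = -j/(ω·C) = 0 - j3.681e+05 Ω
Step 3 — Series combination: Z_total = R + L + C = 59.8 - j3.681e+05 Ω = 3.681e+05∠-90.0° Ω.
Step 4 — Source phasor: V = 12.8∠-137.2° V = -9.392 - j8.697 V.
Step 5 — Ohm's law: I = V / Z_total = (-9.392 - j8.697) / (59.8 - j3.681e+05) = 2.362e-05 - j2.552e-05 A.
Step 6 — Convert to polar: |I| = 3.477e-05 A, ∠I = -47.2°.

I = 3.477e-05∠-47.2° A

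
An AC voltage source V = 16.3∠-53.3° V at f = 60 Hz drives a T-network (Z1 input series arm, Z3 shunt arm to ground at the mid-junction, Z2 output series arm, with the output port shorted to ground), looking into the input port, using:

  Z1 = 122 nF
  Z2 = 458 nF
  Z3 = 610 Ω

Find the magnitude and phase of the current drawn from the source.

Step 1 — Angular frequency: ω = 2π·f = 2π·60 = 377 rad/s.
Step 2 — Component impedances:
  Z1: Z = 1/(jωC) = -j/(ω·C) = 0 - j2.174e+04 Ω
  Z2: Z = 1/(jωC) = -j/(ω·C) = 0 - j5792 Ω
  Z3: Z = R = 610 Ω
Step 3 — With the output port shorted to ground, the output series arm Z2 runs from the junction to ground; the shunt arm Z3 also runs from the junction to ground. They appear in parallel: Z3 || Z2 = 603.3 - j63.54 Ω.
Step 4 — Series with input arm Z1: Z_in = Z1 + (Z3 || Z2) = 603.3 - j2.181e+04 Ω = 2.181e+04∠-88.4° Ω.
Step 5 — Source phasor: V = 16.3∠-53.3° V = 9.741 - j13.07 V.
Step 6 — Ohm's law: I = V / Z_total = (9.741 - j13.07) / (603.3 - j2.181e+04) = 0.0006112 + j0.0004298 A.
Step 7 — Convert to polar: |I| = 0.0007472 A, ∠I = 35.1°.

I = 0.0007472∠35.1° A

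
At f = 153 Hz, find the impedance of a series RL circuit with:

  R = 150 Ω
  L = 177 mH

Step 1 — Angular frequency: ω = 2π·f = 2π·153 = 961.3 rad/s.
Step 2 — Component impedances:
  R: Z = R = 150 Ω
  L: Z = jωL = j·961.3·0.177 = 0 + j170.2 Ω
Step 3 — Series combination: Z_total = R + L = 150 + j170.2 Ω = 226.8∠48.6° Ω.

Z = 150 + j170.2 Ω = 226.8∠48.6° Ω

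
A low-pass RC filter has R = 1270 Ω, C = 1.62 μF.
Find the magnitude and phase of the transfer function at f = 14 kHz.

Step 1 — Angular frequency: ω = 2π·1.4e+04 = 8.796e+04 rad/s.
Step 2 — Transfer function: H(jω) = 1/(1 + jωRC).
Step 3 — Denominator: 1 + jωRC = 1 + j·8.796e+04·1270·1.62e-06 = 1 + j181.
Step 4 — H = 3.053e-05 - j0.005525.
Step 5 — Magnitude: |H| = 0.005525 (-45.2 dB); phase: φ = -89.7°.

|H| = 0.005525 (-45.2 dB), φ = -89.7°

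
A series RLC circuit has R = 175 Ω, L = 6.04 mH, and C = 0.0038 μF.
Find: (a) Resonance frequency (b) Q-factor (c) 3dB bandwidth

Step 1 — Resonance: ω₀ = 1/√(LC) = 1/√(0.00604·3.8e-09) = 2.087e+05 rad/s.
Step 2 — f₀ = ω₀/(2π) = 3.322e+04 Hz.
Step 3 — Series Q: Q = ω₀L/R = 2.087e+05·0.00604/175 = 7.204.
Step 4 — Bandwidth: Δω = ω₀/Q = 2.897e+04 rad/s; BW = Δω/(2π) = 4611 Hz.

(a) f₀ = 3.322e+04 Hz  (b) Q = 7.204  (c) BW = 4611 Hz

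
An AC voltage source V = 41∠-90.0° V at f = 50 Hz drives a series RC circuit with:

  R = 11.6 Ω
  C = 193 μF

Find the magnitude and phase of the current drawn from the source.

Step 1 — Angular frequency: ω = 2π·f = 2π·50 = 314.2 rad/s.
Step 2 — Component impedances:
  R: Z = R = 11.6 Ω
  C: Z = 1/(jωC) = -j/(ω·C) = 0 - j16.49 Ω
Step 3 — Series combination: Z_total = R + C = 11.6 - j16.49 Ω = 20.16∠-54.9° Ω.
Step 4 — Source phasor: V = 41∠-90.0° V = 0 - j41 V.
Step 5 — Ohm's law: I = V / Z_total = (0 - j41) / (11.6 - j16.49) = 1.663 - j1.17 A.
Step 6 — Convert to polar: |I| = 2.033 A, ∠I = -35.1°.

I = 2.033∠-35.1° A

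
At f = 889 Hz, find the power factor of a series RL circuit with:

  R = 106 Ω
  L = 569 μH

Step 1 — Angular frequency: ω = 2π·f = 2π·889 = 5586 rad/s.
Step 2 — Component impedances:
  R: Z = R = 106 Ω
  L: Z = jωL = j·5586·0.000569 = 0 + j3.178 Ω
Step 3 — Series combination: Z_total = R + L = 106 + j3.178 Ω = 106∠1.7° Ω.
Step 4 — Power factor: PF = cos(φ) = Re(Z)/|Z| = 106/106.0476 = 0.9996.
Step 5 — Type: Im(Z) = 3.178 ⇒ lagging (phase φ = 1.7°).

PF = 0.9996 (lagging, φ = 1.7°)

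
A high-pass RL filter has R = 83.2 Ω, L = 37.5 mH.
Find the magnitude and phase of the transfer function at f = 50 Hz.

Step 1 — Angular frequency: ω = 2π·50 = 314.2 rad/s.
Step 2 — Transfer function: H(jω) = jωL/(R + jωL).
Step 3 — Numerator jωL = j·11.78; denominator R + jωL = 83.2 + j11.78.
Step 4 — H = 0.01966 + j0.1388.
Step 5 — Magnitude: |H| = 0.1402 (-17.1 dB); phase: φ = 81.9°.

|H| = 0.1402 (-17.1 dB), φ = 81.9°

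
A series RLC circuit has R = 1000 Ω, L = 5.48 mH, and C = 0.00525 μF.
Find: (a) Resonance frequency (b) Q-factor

Step 1 — Resonance condition Im(Z)=0 gives ω₀ = 1/√(LC).
Step 2 — ω₀ = 1/√(0.00548·5.25e-09) = 1.864e+05 rad/s.
Step 3 — f₀ = ω₀/(2π) = 2.967e+04 Hz.
Step 4 — Series Q: Q = ω₀L/R = 1.864e+05·0.00548/1000 = 1.022.

(a) f₀ = 2.967e+04 Hz  (b) Q = 1.022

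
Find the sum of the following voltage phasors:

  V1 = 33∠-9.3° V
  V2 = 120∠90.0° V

Step 1 — Convert each phasor to rectangular form:
  V1 = 33·(cos(-9.3°) + j·sin(-9.3°)) = 32.57 - j5.333 V
  V2 = 120·(cos(90.0°) + j·sin(90.0°)) = 0 + j120 V
Step 2 — Sum components: V_total = 32.57 + j114.7 V.
Step 3 — Convert to polar: |V_total| = 119.2 V, ∠V_total = 74.1°.

V_total = 119.2∠74.1° V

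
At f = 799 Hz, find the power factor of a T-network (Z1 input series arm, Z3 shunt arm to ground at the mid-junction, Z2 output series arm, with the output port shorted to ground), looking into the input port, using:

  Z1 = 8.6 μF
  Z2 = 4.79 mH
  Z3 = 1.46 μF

Step 1 — Angular frequency: ω = 2π·f = 2π·799 = 5020 rad/s.
Step 2 — Component impedances:
  Z1: Z = 1/(jωC) = -j/(ω·C) = 0 - j23.16 Ω
  Z2: Z = jωL = j·5020·0.00479 = 0 + j24.05 Ω
  Z3: Z = 1/(jωC) = -j/(ω·C) = 0 - j136.4 Ω
Step 3 — With the output port shorted to ground, the output series arm Z2 runs from the junction to ground; the shunt arm Z3 also runs from the junction to ground. They appear in parallel: Z3 || Z2 = 0 + j29.19 Ω.
Step 4 — Series with input arm Z1: Z_in = Z1 + (Z3 || Z2) = 0 + j6.03 Ω = 6.03∠90.0° Ω.
Step 5 — Power factor: PF = cos(φ) = Re(Z)/|Z| = 0/6.03 = 0.
Step 6 — Type: Im(Z) = 6.03 ⇒ lagging (phase φ = 90.0°).

PF = 0 (lagging, φ = 90.0°)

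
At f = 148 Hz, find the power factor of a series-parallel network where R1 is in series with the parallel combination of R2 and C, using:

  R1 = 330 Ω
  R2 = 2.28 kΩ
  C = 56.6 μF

Step 1 — Angular frequency: ω = 2π·f = 2π·148 = 929.9 rad/s.
Step 2 — Component impedances:
  R1: Z = R = 330 Ω
  R2: Z = R = 2280 Ω
  C: Z = 1/(jωC) = -j/(ω·C) = 0 - j19 Ω
Step 3 — Parallel branch: R2 || C = 1/(1/R2 + 1/C) = 0.1583 - j19 Ω.
Step 4 — Series with R1: Z_total = R1 + (R2 || C) = 330.2 - j19 Ω = 330.7∠-3.3° Ω.
Step 5 — Power factor: PF = cos(φ) = Re(Z)/|Z| = 330.158/330.704 = 0.9983.
Step 6 — Type: Im(Z) = -19 ⇒ leading (phase φ = -3.3°).

PF = 0.9983 (leading, φ = -3.3°)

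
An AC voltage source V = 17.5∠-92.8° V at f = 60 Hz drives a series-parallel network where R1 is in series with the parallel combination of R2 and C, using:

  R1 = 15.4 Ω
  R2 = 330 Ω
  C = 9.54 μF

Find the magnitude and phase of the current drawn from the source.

Step 1 — Angular frequency: ω = 2π·f = 2π·60 = 377 rad/s.
Step 2 — Component impedances:
  R1: Z = R = 15.4 Ω
  R2: Z = R = 330 Ω
  C: Z = 1/(jωC) = -j/(ω·C) = 0 - j278 Ω
Step 3 — Parallel branch: R2 || C = 1/(1/R2 + 1/C) = 137 - j162.6 Ω.
Step 4 — Series with R1: Z_total = R1 + (R2 || C) = 152.4 - j162.6 Ω = 222.9∠-46.9° Ω.
Step 5 — Source phasor: V = 17.5∠-92.8° V = -0.8549 - j17.48 V.
Step 6 — Ohm's law: I = V / Z_total = (-0.8549 - j17.48) / (152.4 - j162.6) = 0.0546 - j0.05643 A.
Step 7 — Convert to polar: |I| = 0.07852 A, ∠I = -45.9°.

I = 0.07852∠-45.9° A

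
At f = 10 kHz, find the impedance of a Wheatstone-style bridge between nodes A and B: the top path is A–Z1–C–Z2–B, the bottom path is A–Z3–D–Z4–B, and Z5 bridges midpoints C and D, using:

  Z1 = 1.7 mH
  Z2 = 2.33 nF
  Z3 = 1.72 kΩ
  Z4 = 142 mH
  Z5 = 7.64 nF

Step 1 — Angular frequency: ω = 2π·f = 2π·1e+04 = 6.283e+04 rad/s.
Step 2 — Component impedances:
  Z1: Z = jωL = j·6.283e+04·0.0017 = 0 + j106.8 Ω
  Z2: Z = 1/(jωC) = -j/(ω·C) = 0 - j6831 Ω
  Z3: Z = R = 1720 Ω
  Z4: Z = jωL = j·6.283e+04·0.142 = 0 + j8922 Ω
  Z5: Z = 1/(jωC) = -j/(ω·C) = 0 - j2083 Ω
Step 3 — Bridge requires nodal analysis (the Z5 bridge couples midpoints C and D, so the two paths cannot be reduced to a simple series/parallel combination). Setting node B to ground and injecting 1 A at node A, the 3-node admittance system at A, C, D solves to V_A = Z_AB = 1.836e+04 - j2.726e+04 Ω = 3.286e+04∠-56.0° Ω.

Z = 1.836e+04 - j2.726e+04 Ω = 3.286e+04∠-56.0° Ω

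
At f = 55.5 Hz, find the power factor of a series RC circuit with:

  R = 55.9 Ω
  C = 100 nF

Step 1 — Angular frequency: ω = 2π·f = 2π·55.5 = 348.7 rad/s.
Step 2 — Component impedances:
  R: Z = R = 55.9 Ω
  C: Z = 1/(jωC) = -j/(ω·C) = 0 - j2.868e+04 Ω
Step 3 — Series combination: Z_total = R + C = 55.9 - j2.868e+04 Ω = 2.868e+04∠-89.9° Ω.
Step 4 — Power factor: PF = cos(φ) = Re(Z)/|Z| = 55.9/2.868e+04 = 0.001949.
Step 5 — Type: Im(Z) = -2.868e+04 ⇒ leading (phase φ = -89.9°).

PF = 0.001949 (leading, φ = -89.9°)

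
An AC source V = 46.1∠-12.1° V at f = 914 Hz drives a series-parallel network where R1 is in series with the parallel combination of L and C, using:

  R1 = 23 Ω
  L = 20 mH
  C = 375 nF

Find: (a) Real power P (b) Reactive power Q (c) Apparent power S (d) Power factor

Step 1 — Angular frequency: ω = 2π·f = 2π·914 = 5743 rad/s.
Step 2 — Component impedances:
  R1: Z = R = 23 Ω
  L: Z = jωL = j·5743·0.02 = 0 + j114.9 Ω
  C: Z = 1/(jωC) = -j/(ω·C) = 0 - j464.3 Ω
Step 3 — Parallel branch: L || C = 1/(1/L + 1/C) = 0 + j152.6 Ω.
Step 4 — Series with R1: Z_total = R1 + (L || C) = 23 + j152.6 Ω = 154.3∠81.4° Ω.
Step 5 — Source phasor: V = 46.1∠-12.1° V = 45.08 - j9.663 V.
Step 6 — Current: I = V / Z = -0.01839 - j0.2982 A = 0.2987∠-93.5° A.
Step 7 — Complex power: S = V·I* = 2.052 + j13.62 VA.
Step 8 — Real power: P = Re(S) = 2.052 W.
Step 9 — Reactive power: Q = Im(S) = 13.62 VAR.
Step 10 — Apparent power: |S| = 13.77 VA.
Step 11 — Power factor: PF = P/|S| = 0.149 (lagging).

(a) P = 2.052 W  (b) Q = 13.62 VAR  (c) S = 13.77 VA  (d) PF = 0.149 (lagging)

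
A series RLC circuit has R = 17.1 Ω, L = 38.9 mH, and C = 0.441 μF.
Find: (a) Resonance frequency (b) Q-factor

Step 1 — Resonance condition Im(Z)=0 gives ω₀ = 1/√(LC).
Step 2 — ω₀ = 1/√(0.0389·4.41e-07) = 7635 rad/s.
Step 3 — f₀ = ω₀/(2π) = 1215 Hz.
Step 4 — Series Q: Q = ω₀L/R = 7635·0.0389/17.1 = 17.37.

(a) f₀ = 1215 Hz  (b) Q = 17.37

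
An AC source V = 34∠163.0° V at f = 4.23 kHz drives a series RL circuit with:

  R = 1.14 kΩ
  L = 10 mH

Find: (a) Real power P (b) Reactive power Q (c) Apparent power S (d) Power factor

Step 1 — Angular frequency: ω = 2π·f = 2π·4230 = 2.658e+04 rad/s.
Step 2 — Component impedances:
  R: Z = R = 1140 Ω
  L: Z = jωL = j·2.658e+04·0.01 = 0 + j265.8 Ω
Step 3 — Series combination: Z_total = R + L = 1140 + j265.8 Ω = 1171∠13.1° Ω.
Step 4 — Source phasor: V = 34∠163.0° V = -32.51 + j9.941 V.
Step 5 — Current: I = V / Z = -0.02512 + j0.01458 A = 0.02905∠149.9° A.
Step 6 — Complex power: S = V·I* = 0.9618 + j0.2242 VA.
Step 7 — Real power: P = Re(S) = 0.9618 W.
Step 8 — Reactive power: Q = Im(S) = 0.2242 VAR.
Step 9 — Apparent power: |S| = 0.9876 VA.
Step 10 — Power factor: PF = P/|S| = 0.9739 (lagging).

(a) P = 0.9618 W  (b) Q = 0.2242 VAR  (c) S = 0.9876 VA  (d) PF = 0.9739 (lagging)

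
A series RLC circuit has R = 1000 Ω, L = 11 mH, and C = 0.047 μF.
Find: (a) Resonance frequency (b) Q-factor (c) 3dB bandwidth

Step 1 — Resonance condition Im(Z)=0 gives ω₀ = 1/√(LC).
Step 2 — ω₀ = 1/√(0.011·4.7e-08) = 4.398e+04 rad/s.
Step 3 — f₀ = ω₀/(2π) = 7000 Hz.
Step 4 — Series Q: Q = ω₀L/R = 4.398e+04·0.011/1000 = 0.4838.
Step 5 — 3dB bandwidth: Δω = ω₀/Q = 9.091e+04 rad/s; BW = Δω/(2π) = 1.447e+04 Hz.

(a) f₀ = 7000 Hz  (b) Q = 0.4838  (c) BW = 1.447e+04 Hz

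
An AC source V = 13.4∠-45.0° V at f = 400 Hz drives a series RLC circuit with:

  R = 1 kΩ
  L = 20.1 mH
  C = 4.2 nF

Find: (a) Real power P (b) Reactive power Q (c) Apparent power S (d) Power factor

Step 1 — Angular frequency: ω = 2π·f = 2π·400 = 2513 rad/s.
Step 2 — Component impedances:
  R: Z = R = 1000 Ω
  L: Z = jωL = j·2513·0.0201 = 0 + j50.52 Ω
  C: Z = 1/(jωC) = -j/(ω·C) = 0 - j9.474e+04 Ω
Step 3 — Series combination: Z_total = R + L + C = 1000 - j9.468e+04 Ω = 9.469e+04∠-89.4° Ω.
Step 4 — Source phasor: V = 13.4∠-45.0° V = 9.475 - j9.475 V.
Step 5 — Current: I = V / Z = 0.0001011 + j9.9e-05 A = 0.0001415∠44.4° A.
Step 6 — Complex power: S = V·I* = 2.003e-05 - j0.001896 VA.
Step 7 — Real power: P = Re(S) = 2.003e-05 W.
Step 8 — Reactive power: Q = Im(S) = -0.001896 VAR.
Step 9 — Apparent power: |S| = 0.001896 VA.
Step 10 — Power factor: PF = P/|S| = 0.01056 (leading).

(a) P = 2.003e-05 W  (b) Q = -0.001896 VAR  (c) S = 0.001896 VA  (d) PF = 0.01056 (leading)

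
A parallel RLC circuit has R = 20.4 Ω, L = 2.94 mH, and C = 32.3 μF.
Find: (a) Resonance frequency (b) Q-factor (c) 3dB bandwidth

Step 1 — Resonance: ω₀ = 1/√(LC) = 1/√(0.00294·3.23e-05) = 3245 rad/s.
Step 2 — f₀ = ω₀/(2π) = 516.5 Hz.
Step 3 — Parallel Q: Q = R/(ω₀L) = 20.4/(3245·0.00294) = 2.138.
Step 4 — Bandwidth: Δω = ω₀/Q = 1518 rad/s; BW = Δω/(2π) = 241.5 Hz.

(a) f₀ = 516.5 Hz  (b) Q = 2.138  (c) BW = 241.5 Hz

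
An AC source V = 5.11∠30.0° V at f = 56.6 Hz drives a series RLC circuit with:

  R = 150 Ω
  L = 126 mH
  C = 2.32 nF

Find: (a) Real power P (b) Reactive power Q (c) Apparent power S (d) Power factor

Step 1 — Angular frequency: ω = 2π·f = 2π·56.6 = 355.6 rad/s.
Step 2 — Component impedances:
  R: Z = R = 150 Ω
  L: Z = jωL = j·355.6·0.126 = 0 + j44.81 Ω
  C: Z = 1/(jωC) = -j/(ω·C) = 0 - j1.212e+06 Ω
Step 3 — Series combination: Z_total = R + L + C = 150 - j1.212e+06 Ω = 1.212e+06∠-90.0° Ω.
Step 4 — Source phasor: V = 5.11∠30.0° V = 4.425 + j2.555 V.
Step 5 — Current: I = V / Z = -2.108e-06 + j3.652e-06 A = 4.216e-06∠120.0° A.
Step 6 — Complex power: S = V·I* = 2.666e-09 - j2.154e-05 VA.
Step 7 — Real power: P = Re(S) = 2.666e-09 W.
Step 8 — Reactive power: Q = Im(S) = -2.154e-05 VAR.
Step 9 — Apparent power: |S| = 2.154e-05 VA.
Step 10 — Power factor: PF = P/|S| = 0.0001238 (leading).

(a) P = 2.666e-09 W  (b) Q = -2.154e-05 VAR  (c) S = 2.154e-05 VA  (d) PF = 0.0001238 (leading)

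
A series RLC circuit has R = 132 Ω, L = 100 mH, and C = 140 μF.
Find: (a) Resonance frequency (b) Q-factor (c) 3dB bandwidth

Step 1 — Resonance: ω₀ = 1/√(LC) = 1/√(0.1·0.00014) = 267.3 rad/s.
Step 2 — f₀ = ω₀/(2π) = 42.54 Hz.
Step 3 — Series Q: Q = ω₀L/R = 267.3·0.1/132 = 0.2025.
Step 4 — Bandwidth: Δω = ω₀/Q = 1320 rad/s; BW = Δω/(2π) = 210.1 Hz.

(a) f₀ = 42.54 Hz  (b) Q = 0.2025  (c) BW = 210.1 Hz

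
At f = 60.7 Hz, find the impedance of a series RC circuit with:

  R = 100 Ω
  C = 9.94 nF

Step 1 — Angular frequency: ω = 2π·f = 2π·60.7 = 381.4 rad/s.
Step 2 — Component impedances:
  R: Z = R = 100 Ω
  C: Z = 1/(jωC) = -j/(ω·C) = 0 - j2.638e+05 Ω
Step 3 — Series combination: Z_total = R + C = 100 - j2.638e+05 Ω = 2.638e+05∠-90.0° Ω.

Z = 100 - j2.638e+05 Ω = 2.638e+05∠-90.0° Ω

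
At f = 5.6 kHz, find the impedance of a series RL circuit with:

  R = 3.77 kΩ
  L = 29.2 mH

Step 1 — Angular frequency: ω = 2π·f = 2π·5600 = 3.519e+04 rad/s.
Step 2 — Component impedances:
  R: Z = R = 3770 Ω
  L: Z = jωL = j·3.519e+04·0.0292 = 0 + j1027 Ω
Step 3 — Series combination: Z_total = R + L = 3770 + j1027 Ω = 3907∠15.2° Ω.

Z = 3770 + j1027 Ω = 3907∠15.2° Ω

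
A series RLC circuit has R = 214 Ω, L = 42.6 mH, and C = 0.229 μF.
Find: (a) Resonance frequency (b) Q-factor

Step 1 — Resonance condition Im(Z)=0 gives ω₀ = 1/√(LC).
Step 2 — ω₀ = 1/√(0.0426·2.29e-07) = 1.012e+04 rad/s.
Step 3 — f₀ = ω₀/(2π) = 1611 Hz.
Step 4 — Series Q: Q = ω₀L/R = 1.012e+04·0.0426/214 = 2.015.

(a) f₀ = 1611 Hz  (b) Q = 2.015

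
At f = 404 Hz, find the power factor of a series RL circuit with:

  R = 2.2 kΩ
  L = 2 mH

Step 1 — Angular frequency: ω = 2π·f = 2π·404 = 2538 rad/s.
Step 2 — Component impedances:
  R: Z = R = 2200 Ω
  L: Z = jωL = j·2538·0.002 = 0 + j5.077 Ω
Step 3 — Series combination: Z_total = R + L = 2200 + j5.077 Ω = 2200∠0.1° Ω.
Step 4 — Power factor: PF = cos(φ) = Re(Z)/|Z| = 2200/2200 = 1.
Step 5 — Type: Im(Z) = 5.077 ⇒ lagging (phase φ = 0.1°).

PF = 1 (lagging, φ = 0.1°)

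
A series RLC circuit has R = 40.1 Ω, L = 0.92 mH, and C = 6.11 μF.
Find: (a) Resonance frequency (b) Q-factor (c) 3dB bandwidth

Step 1 — Resonance: ω₀ = 1/√(LC) = 1/√(0.00092·6.11e-06) = 1.334e+04 rad/s.
Step 2 — f₀ = ω₀/(2π) = 2123 Hz.
Step 3 — Series Q: Q = ω₀L/R = 1.334e+04·0.00092/40.1 = 0.306.
Step 4 — Bandwidth: Δω = ω₀/Q = 4.359e+04 rad/s; BW = Δω/(2π) = 6937 Hz.

(a) f₀ = 2123 Hz  (b) Q = 0.306  (c) BW = 6937 Hz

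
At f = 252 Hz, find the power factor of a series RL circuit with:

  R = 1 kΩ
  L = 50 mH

Step 1 — Angular frequency: ω = 2π·f = 2π·252 = 1583 rad/s.
Step 2 — Component impedances:
  R: Z = R = 1000 Ω
  L: Z = jωL = j·1583·0.05 = 0 + j79.17 Ω
Step 3 — Series combination: Z_total = R + L = 1000 + j79.17 Ω = 1003∠4.5° Ω.
Step 4 — Power factor: PF = cos(φ) = Re(Z)/|Z| = 1000/1003.1 = 0.9969.
Step 5 — Type: Im(Z) = 79.17 ⇒ lagging (phase φ = 4.5°).

PF = 0.9969 (lagging, φ = 4.5°)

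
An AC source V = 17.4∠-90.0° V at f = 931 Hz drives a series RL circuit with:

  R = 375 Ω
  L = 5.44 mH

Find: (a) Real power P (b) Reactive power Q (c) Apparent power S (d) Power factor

Step 1 — Angular frequency: ω = 2π·f = 2π·931 = 5850 rad/s.
Step 2 — Component impedances:
  R: Z = R = 375 Ω
  L: Z = jωL = j·5850·0.00544 = 0 + j31.82 Ω
Step 3 — Series combination: Z_total = R + L = 375 + j31.82 Ω = 376.3∠4.9° Ω.
Step 4 — Source phasor: V = 17.4∠-90.0° V = 0 - j17.4 V.
Step 5 — Current: I = V / Z = -0.003909 - j0.04607 A = 0.04623∠-94.9° A.
Step 6 — Complex power: S = V·I* = 0.8016 + j0.06802 VA.
Step 7 — Real power: P = Re(S) = 0.8016 W.
Step 8 — Reactive power: Q = Im(S) = 0.06802 VAR.
Step 9 — Apparent power: |S| = 0.8045 VA.
Step 10 — Power factor: PF = P/|S| = 0.9964 (lagging).

(a) P = 0.8016 W  (b) Q = 0.06802 VAR  (c) S = 0.8045 VA  (d) PF = 0.9964 (lagging)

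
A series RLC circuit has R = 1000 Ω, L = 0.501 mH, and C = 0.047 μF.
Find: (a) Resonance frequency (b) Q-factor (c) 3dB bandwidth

Step 1 — Resonance: ω₀ = 1/√(LC) = 1/√(0.000501·4.7e-08) = 2.061e+05 rad/s.
Step 2 — f₀ = ω₀/(2π) = 3.28e+04 Hz.
Step 3 — Series Q: Q = ω₀L/R = 2.061e+05·0.000501/1000 = 0.1032.
Step 4 — Bandwidth: Δω = ω₀/Q = 1.996e+06 rad/s; BW = Δω/(2π) = 3.177e+05 Hz.

(a) f₀ = 3.28e+04 Hz  (b) Q = 0.1032  (c) BW = 3.177e+05 Hz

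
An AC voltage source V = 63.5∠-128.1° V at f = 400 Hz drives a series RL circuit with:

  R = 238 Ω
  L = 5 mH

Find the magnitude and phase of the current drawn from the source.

Step 1 — Angular frequency: ω = 2π·f = 2π·400 = 2513 rad/s.
Step 2 — Component impedances:
  R: Z = R = 238 Ω
  L: Z = jωL = j·2513·0.005 = 0 + j12.57 Ω
Step 3 — Series combination: Z_total = R + L = 238 + j12.57 Ω = 238.3∠3.0° Ω.
Step 4 — Source phasor: V = 63.5∠-128.1° V = -39.18 - j49.97 V.
Step 5 — Ohm's law: I = V / Z_total = (-39.18 - j49.97) / (238 + j12.57) = -0.1752 - j0.2007 A.
Step 6 — Convert to polar: |I| = 0.2664 A, ∠I = -131.1°.

I = 0.2664∠-131.1° A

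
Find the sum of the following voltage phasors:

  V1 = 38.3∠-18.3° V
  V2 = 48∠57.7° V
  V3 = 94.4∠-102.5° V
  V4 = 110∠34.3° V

Step 1 — Convert each phasor to rectangular form:
  V1 = 38.3·(cos(-18.3°) + j·sin(-18.3°)) = 36.36 - j12.03 V
  V2 = 48·(cos(57.7°) + j·sin(57.7°)) = 25.65 + j40.57 V
  V3 = 94.4·(cos(-102.5°) + j·sin(-102.5°)) = -20.43 - j92.16 V
  V4 = 110·(cos(34.3°) + j·sin(34.3°)) = 90.87 + j61.99 V
Step 2 — Sum components: V_total = 132.5 - j1.628 V.
Step 3 — Convert to polar: |V_total| = 132.5 V, ∠V_total = -0.7°.

V_total = 132.5∠-0.7° V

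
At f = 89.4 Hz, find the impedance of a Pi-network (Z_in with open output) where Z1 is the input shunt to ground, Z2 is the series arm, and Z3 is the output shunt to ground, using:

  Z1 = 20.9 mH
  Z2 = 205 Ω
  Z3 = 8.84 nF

Step 1 — Angular frequency: ω = 2π·f = 2π·89.4 = 561.7 rad/s.
Step 2 — Component impedances:
  Z1: Z = jωL = j·561.7·0.0209 = 0 + j11.74 Ω
  Z2: Z = R = 205 Ω
  Z3: Z = 1/(jωC) = -j/(ω·C) = 0 - j2.014e+05 Ω
Step 3 — With open output, the series arm Z2 and the output shunt Z3 appear in series to ground: Z2 + Z3 = 205 - j2.014e+05 Ω.
Step 4 — Parallel with input shunt Z1: Z_in = Z1 || (Z2 + Z3) = 6.967e-07 + j11.74 Ω = 11.74∠90.0° Ω.

Z = 6.967e-07 + j11.74 Ω = 11.74∠90.0° Ω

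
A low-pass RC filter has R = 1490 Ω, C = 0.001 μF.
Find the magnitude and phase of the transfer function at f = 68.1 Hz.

Step 1 — Angular frequency: ω = 2π·68.1 = 427.9 rad/s.
Step 2 — Transfer function: H(jω) = 1/(1 + jωRC).
Step 3 — Denominator: 1 + jωRC = 1 + j·427.9·1490·1e-09 = 1 + j0.0006375.
Step 4 — H = 1 - j0.0006375.
Step 5 — Magnitude: |H| = 1 (-0.0 dB); phase: φ = -0.0°.

|H| = 1 (-0.0 dB), φ = -0.0°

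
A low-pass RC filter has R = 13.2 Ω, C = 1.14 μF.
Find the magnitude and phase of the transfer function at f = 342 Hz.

Step 1 — Angular frequency: ω = 2π·342 = 2149 rad/s.
Step 2 — Transfer function: H(jω) = 1/(1 + jωRC).
Step 3 — Denominator: 1 + jωRC = 1 + j·2149·13.2·1.14e-06 = 1 + j0.03234.
Step 4 — H = 0.999 - j0.0323.
Step 5 — Magnitude: |H| = 0.9995 (-0.0 dB); phase: φ = -1.9°.

|H| = 0.9995 (-0.0 dB), φ = -1.9°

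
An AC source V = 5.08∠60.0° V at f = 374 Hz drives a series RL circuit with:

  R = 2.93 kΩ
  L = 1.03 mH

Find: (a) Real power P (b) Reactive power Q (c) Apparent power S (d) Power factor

Step 1 — Angular frequency: ω = 2π·f = 2π·374 = 2350 rad/s.
Step 2 — Component impedances:
  R: Z = R = 2930 Ω
  L: Z = jωL = j·2350·0.00103 = 0 + j2.42 Ω
Step 3 — Series combination: Z_total = R + L = 2930 + j2.42 Ω = 2930∠0.0° Ω.
Step 4 — Source phasor: V = 5.08∠60.0° V = 2.54 + j4.399 V.
Step 5 — Current: I = V / Z = 0.0008681 + j0.001501 A = 0.001734∠60.0° A.
Step 6 — Complex power: S = V·I* = 0.008808 + j7.276e-06 VA.
Step 7 — Real power: P = Re(S) = 0.008808 W.
Step 8 — Reactive power: Q = Im(S) = 7.276e-06 VAR.
Step 9 — Apparent power: |S| = 0.008808 VA.
Step 10 — Power factor: PF = P/|S| = 1 (lagging).

(a) P = 0.008808 W  (b) Q = 7.276e-06 VAR  (c) S = 0.008808 VA  (d) PF = 1 (lagging)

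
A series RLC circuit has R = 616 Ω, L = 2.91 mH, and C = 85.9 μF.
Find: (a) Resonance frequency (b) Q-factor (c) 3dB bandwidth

Step 1 — Resonance: ω₀ = 1/√(LC) = 1/√(0.00291·8.59e-05) = 2000 rad/s.
Step 2 — f₀ = ω₀/(2π) = 318.3 Hz.
Step 3 — Series Q: Q = ω₀L/R = 2000·0.00291/616 = 0.009449.
Step 4 — Bandwidth: Δω = ω₀/Q = 2.117e+05 rad/s; BW = Δω/(2π) = 3.369e+04 Hz.

(a) f₀ = 318.3 Hz  (b) Q = 0.009449  (c) BW = 3.369e+04 Hz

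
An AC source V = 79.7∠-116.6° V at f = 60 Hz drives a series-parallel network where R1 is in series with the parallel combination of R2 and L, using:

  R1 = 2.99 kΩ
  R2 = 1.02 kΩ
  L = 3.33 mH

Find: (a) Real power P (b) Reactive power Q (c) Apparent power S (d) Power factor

Step 1 — Angular frequency: ω = 2π·f = 2π·60 = 377 rad/s.
Step 2 — Component impedances:
  R1: Z = R = 2990 Ω
  R2: Z = R = 1020 Ω
  L: Z = jωL = j·377·0.00333 = 0 + j1.255 Ω
Step 3 — Parallel branch: R2 || L = 1/(1/R2 + 1/L) = 0.001545 + j1.255 Ω.
Step 4 — Series with R1: Z_total = R1 + (R2 || L) = 2990 + j1.255 Ω = 2990∠0.0° Ω.
Step 5 — Source phasor: V = 79.7∠-116.6° V = -35.69 - j71.26 V.
Step 6 — Current: I = V / Z = -0.01195 - j0.02383 A = 0.02666∠-116.6° A.
Step 7 — Complex power: S = V·I* = 2.124 + j0.000892 VA.
Step 8 — Real power: P = Re(S) = 2.124 W.
Step 9 — Reactive power: Q = Im(S) = 0.000892 VAR.
Step 10 — Apparent power: |S| = 2.124 VA.
Step 11 — Power factor: PF = P/|S| = 1 (lagging).

(a) P = 2.124 W  (b) Q = 0.000892 VAR  (c) S = 2.124 VA  (d) PF = 1 (lagging)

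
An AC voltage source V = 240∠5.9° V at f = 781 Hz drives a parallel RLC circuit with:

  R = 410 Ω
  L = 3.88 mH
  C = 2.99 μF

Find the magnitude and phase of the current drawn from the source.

Step 1 — Angular frequency: ω = 2π·f = 2π·781 = 4907 rad/s.
Step 2 — Component impedances:
  R: Z = R = 410 Ω
  L: Z = jωL = j·4907·0.00388 = 0 + j19.04 Ω
  C: Z = 1/(jωC) = -j/(ω·C) = 0 - j68.16 Ω
Step 3 — Parallel combination: 1/Z_total = 1/R + 1/L + 1/C; Z_total = 1.696 + j26.31 Ω = 26.37∠86.3° Ω.
Step 4 — Source phasor: V = 240∠5.9° V = 238.7 + j24.67 V.
Step 5 — Ohm's law: I = V / Z_total = (238.7 + j24.67) / (1.696 + j26.31) = 1.516 - j8.975 A.
Step 6 — Convert to polar: |I| = 9.103 A, ∠I = -80.4°.

I = 9.103∠-80.4° A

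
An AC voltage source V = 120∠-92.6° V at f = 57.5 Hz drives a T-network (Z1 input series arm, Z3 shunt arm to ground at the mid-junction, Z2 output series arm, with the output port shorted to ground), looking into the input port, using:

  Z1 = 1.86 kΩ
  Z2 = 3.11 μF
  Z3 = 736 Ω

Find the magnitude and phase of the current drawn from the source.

Step 1 — Angular frequency: ω = 2π·f = 2π·57.5 = 361.3 rad/s.
Step 2 — Component impedances:
  Z1: Z = R = 1860 Ω
  Z2: Z = 1/(jωC) = -j/(ω·C) = 0 - j890 Ω
  Z3: Z = R = 736 Ω
Step 3 — With the output port shorted to ground, the output series arm Z2 runs from the junction to ground; the shunt arm Z3 also runs from the junction to ground. They appear in parallel: Z3 || Z2 = 437.1 - j361.5 Ω.
Step 4 — Series with input arm Z1: Z_in = Z1 + (Z3 || Z2) = 2297 - j361.5 Ω = 2325∠-8.9° Ω.
Step 5 — Source phasor: V = 120∠-92.6° V = -5.444 - j119.9 V.
Step 6 — Ohm's law: I = V / Z_total = (-5.444 - j119.9) / (2297 - j361.5) = 0.005701 - j0.05129 A.
Step 7 — Convert to polar: |I| = 0.05161 A, ∠I = -83.7°.

I = 0.05161∠-83.7° A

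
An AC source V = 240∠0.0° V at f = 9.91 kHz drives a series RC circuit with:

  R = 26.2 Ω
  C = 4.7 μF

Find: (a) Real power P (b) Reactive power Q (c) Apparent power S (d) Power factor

Step 1 — Angular frequency: ω = 2π·f = 2π·9910 = 6.227e+04 rad/s.
Step 2 — Component impedances:
  R: Z = R = 26.2 Ω
  C: Z = 1/(jωC) = -j/(ω·C) = 0 - j3.417 Ω
Step 3 — Series combination: Z_total = R + C = 26.2 - j3.417 Ω = 26.42∠-7.4° Ω.
Step 4 — Source phasor: V = 240∠0.0° V = 240 V.
Step 5 — Current: I = V / Z = 9.007 + j1.175 A = 9.083∠7.4° A.
Step 6 — Complex power: S = V·I* = 2162 - j281.9 VA.
Step 7 — Real power: P = Re(S) = 2162 W.
Step 8 — Reactive power: Q = Im(S) = -281.9 VAR.
Step 9 — Apparent power: |S| = 2180 VA.
Step 10 — Power factor: PF = P/|S| = 0.9916 (leading).

(a) P = 2162 W  (b) Q = -281.9 VAR  (c) S = 2180 VA  (d) PF = 0.9916 (leading)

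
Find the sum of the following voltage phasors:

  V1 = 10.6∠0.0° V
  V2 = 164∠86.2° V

Step 1 — Convert each phasor to rectangular form:
  V1 = 10.6·(cos(0.0°) + j·sin(0.0°)) = 10.6 V
  V2 = 164·(cos(86.2°) + j·sin(86.2°)) = 10.87 + j163.6 V
Step 2 — Sum components: V_total = 21.47 + j163.6 V.
Step 3 — Convert to polar: |V_total| = 165 V, ∠V_total = 82.5°.

V_total = 165∠82.5° V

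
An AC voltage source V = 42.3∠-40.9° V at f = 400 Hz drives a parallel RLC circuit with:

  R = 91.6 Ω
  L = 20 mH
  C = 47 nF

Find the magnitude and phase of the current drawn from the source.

Step 1 — Angular frequency: ω = 2π·f = 2π·400 = 2513 rad/s.
Step 2 — Component impedances:
  R: Z = R = 91.6 Ω
  L: Z = jωL = j·2513·0.02 = 0 + j50.27 Ω
  C: Z = 1/(jωC) = -j/(ω·C) = 0 - j8466 Ω
Step 3 — Parallel combination: 1/Z_total = 1/R + 1/L + 1/C; Z_total = 21.39 + j38.76 Ω = 44.27∠61.1° Ω.
Step 4 — Source phasor: V = 42.3∠-40.9° V = 31.97 - j27.7 V.
Step 5 — Ohm's law: I = V / Z_total = (31.97 - j27.7) / (21.39 + j38.76) = -0.1987 - j0.9347 A.
Step 6 — Convert to polar: |I| = 0.9555 A, ∠I = -102.0°.

I = 0.9555∠-102.0° A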